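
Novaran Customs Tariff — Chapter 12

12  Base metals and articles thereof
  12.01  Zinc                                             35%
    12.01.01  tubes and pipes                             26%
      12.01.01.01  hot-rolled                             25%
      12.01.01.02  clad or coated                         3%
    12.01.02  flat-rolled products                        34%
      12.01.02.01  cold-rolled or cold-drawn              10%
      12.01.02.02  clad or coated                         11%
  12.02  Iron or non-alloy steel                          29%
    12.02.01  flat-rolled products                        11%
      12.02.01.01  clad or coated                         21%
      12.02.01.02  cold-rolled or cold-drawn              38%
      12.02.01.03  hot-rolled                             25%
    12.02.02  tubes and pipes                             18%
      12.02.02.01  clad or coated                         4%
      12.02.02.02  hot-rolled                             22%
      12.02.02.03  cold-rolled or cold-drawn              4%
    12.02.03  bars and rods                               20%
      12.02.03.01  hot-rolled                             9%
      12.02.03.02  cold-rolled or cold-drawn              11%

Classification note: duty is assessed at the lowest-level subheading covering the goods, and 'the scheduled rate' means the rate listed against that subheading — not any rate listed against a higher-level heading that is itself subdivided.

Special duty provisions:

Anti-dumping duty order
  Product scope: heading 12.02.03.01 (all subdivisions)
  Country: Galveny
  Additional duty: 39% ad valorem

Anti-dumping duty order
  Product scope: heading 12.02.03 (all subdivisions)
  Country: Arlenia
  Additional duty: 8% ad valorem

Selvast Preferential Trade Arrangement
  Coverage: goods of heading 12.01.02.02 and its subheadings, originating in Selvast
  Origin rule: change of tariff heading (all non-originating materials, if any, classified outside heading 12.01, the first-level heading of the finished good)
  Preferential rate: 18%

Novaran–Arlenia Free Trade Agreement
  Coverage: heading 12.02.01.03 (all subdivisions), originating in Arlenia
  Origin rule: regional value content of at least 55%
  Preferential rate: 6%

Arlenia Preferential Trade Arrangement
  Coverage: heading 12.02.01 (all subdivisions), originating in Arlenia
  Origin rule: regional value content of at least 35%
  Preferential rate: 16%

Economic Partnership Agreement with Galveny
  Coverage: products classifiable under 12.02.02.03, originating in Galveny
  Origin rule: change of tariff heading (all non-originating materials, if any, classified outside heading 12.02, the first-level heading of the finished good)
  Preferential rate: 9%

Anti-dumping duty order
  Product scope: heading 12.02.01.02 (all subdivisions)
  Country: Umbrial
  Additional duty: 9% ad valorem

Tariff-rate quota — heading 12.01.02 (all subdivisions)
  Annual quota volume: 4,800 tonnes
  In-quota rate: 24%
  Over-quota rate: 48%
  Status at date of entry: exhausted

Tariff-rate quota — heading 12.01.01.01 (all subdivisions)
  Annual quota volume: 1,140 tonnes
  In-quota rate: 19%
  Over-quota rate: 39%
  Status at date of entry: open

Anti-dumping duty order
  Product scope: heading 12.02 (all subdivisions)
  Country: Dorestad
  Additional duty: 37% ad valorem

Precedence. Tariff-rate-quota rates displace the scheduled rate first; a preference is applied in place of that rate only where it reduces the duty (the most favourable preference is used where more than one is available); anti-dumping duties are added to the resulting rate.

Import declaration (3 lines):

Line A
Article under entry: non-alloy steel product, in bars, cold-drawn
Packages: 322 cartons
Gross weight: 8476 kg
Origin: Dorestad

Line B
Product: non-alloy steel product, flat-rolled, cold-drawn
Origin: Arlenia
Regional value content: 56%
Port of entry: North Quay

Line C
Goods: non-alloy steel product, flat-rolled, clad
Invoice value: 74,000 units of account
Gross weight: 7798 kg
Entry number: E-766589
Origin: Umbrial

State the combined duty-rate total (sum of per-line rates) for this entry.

Line A: non-alloy steel → 12.02; in bars → 12.02.03; cold-drawn → 12.02.03.02. Scheduled 11%. anti-dumping (Dorestad, 12.02): +37%; total 11% + 37% = 48%. → 48%.
Line B: non-alloy steel → 12.02; flat-rolled → 12.02.01; cold-drawn → 12.02.01.02. Scheduled 38%. Arlenia agreement on 12.02.01.03: 12.02.01.02 not covered; Arlenia agreement on 12.02.01: RVC ≥ 35% → 16% available; preferential 16%. → 16%.
Line C: non-alloy steel → 12.02; flat-rolled → 12.02.01; clad → 12.02.01.01. Scheduled 21%. No special measure applies. → 21%.
Sum: 48% + 16% + 21% = 85%.

85%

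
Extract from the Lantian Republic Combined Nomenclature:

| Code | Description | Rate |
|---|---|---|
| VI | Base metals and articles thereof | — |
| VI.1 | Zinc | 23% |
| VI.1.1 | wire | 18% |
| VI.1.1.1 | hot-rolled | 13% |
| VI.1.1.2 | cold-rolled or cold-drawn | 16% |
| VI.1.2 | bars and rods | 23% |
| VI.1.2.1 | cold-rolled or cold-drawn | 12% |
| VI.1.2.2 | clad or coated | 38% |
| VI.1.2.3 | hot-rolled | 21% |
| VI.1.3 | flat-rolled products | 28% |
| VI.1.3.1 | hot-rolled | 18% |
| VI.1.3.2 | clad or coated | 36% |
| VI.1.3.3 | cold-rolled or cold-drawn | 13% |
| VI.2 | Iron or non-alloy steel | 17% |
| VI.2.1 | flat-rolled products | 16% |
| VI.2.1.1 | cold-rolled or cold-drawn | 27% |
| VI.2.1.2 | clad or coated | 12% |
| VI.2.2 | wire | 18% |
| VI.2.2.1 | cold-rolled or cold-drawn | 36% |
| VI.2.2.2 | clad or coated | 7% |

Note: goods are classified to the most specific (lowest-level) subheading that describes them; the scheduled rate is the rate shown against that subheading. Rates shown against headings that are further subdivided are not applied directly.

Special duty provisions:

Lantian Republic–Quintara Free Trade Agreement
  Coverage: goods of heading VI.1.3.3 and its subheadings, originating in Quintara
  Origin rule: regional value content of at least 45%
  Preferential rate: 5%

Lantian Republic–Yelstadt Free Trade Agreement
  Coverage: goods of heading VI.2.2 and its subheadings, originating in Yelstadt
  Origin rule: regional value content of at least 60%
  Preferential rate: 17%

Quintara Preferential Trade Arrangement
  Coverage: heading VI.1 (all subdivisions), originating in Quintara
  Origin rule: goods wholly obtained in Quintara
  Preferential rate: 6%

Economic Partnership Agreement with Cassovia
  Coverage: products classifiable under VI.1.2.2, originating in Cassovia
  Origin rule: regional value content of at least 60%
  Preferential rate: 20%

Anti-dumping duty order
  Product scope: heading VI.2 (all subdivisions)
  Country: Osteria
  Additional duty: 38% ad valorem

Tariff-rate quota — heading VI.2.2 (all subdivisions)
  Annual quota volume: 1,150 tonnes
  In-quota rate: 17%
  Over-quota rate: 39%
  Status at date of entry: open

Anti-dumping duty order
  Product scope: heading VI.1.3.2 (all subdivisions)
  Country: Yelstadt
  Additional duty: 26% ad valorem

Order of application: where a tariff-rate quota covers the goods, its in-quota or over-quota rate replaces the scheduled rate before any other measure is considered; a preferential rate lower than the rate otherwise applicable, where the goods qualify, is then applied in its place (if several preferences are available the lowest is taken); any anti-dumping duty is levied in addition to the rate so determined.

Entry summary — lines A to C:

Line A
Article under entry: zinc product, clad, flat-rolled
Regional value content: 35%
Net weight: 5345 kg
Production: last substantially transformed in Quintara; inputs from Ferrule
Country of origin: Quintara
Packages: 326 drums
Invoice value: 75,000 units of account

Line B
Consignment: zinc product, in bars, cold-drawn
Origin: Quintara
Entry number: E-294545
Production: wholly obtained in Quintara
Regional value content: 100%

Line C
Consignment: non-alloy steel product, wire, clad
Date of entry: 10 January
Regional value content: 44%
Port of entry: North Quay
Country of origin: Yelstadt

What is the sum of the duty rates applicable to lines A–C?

59%

Line A: zinc → VI.1; flat-rolled → VI.1.3; clad → VI.1.3.2. Scheduled 36%. Quintara agreement on VI.1.3.3: VI.1.3.2 not covered; Quintara agreement on VI.1: not wholly obtained. → 36%.
Line B: zinc → VI.1; in bars → VI.1.2; cold-drawn → VI.1.2.1. Scheduled 12%. Quintara agreement on VI.1.3.3: VI.1.2.1 not covered; Quintara agreement on VI.1: wholly obtained → 6% available; preferential 6%. → 6%.
Line C: non-alloy steel → VI.2; wire → VI.2.2; clad → VI.2.2.2. Scheduled 7%. quota on VI.2.2 open → in-quota 17%; Yelstadt agreement on VI.2.2: RVC < 60%. → 17%.
Sum: 36% + 6% + 17% = 59%.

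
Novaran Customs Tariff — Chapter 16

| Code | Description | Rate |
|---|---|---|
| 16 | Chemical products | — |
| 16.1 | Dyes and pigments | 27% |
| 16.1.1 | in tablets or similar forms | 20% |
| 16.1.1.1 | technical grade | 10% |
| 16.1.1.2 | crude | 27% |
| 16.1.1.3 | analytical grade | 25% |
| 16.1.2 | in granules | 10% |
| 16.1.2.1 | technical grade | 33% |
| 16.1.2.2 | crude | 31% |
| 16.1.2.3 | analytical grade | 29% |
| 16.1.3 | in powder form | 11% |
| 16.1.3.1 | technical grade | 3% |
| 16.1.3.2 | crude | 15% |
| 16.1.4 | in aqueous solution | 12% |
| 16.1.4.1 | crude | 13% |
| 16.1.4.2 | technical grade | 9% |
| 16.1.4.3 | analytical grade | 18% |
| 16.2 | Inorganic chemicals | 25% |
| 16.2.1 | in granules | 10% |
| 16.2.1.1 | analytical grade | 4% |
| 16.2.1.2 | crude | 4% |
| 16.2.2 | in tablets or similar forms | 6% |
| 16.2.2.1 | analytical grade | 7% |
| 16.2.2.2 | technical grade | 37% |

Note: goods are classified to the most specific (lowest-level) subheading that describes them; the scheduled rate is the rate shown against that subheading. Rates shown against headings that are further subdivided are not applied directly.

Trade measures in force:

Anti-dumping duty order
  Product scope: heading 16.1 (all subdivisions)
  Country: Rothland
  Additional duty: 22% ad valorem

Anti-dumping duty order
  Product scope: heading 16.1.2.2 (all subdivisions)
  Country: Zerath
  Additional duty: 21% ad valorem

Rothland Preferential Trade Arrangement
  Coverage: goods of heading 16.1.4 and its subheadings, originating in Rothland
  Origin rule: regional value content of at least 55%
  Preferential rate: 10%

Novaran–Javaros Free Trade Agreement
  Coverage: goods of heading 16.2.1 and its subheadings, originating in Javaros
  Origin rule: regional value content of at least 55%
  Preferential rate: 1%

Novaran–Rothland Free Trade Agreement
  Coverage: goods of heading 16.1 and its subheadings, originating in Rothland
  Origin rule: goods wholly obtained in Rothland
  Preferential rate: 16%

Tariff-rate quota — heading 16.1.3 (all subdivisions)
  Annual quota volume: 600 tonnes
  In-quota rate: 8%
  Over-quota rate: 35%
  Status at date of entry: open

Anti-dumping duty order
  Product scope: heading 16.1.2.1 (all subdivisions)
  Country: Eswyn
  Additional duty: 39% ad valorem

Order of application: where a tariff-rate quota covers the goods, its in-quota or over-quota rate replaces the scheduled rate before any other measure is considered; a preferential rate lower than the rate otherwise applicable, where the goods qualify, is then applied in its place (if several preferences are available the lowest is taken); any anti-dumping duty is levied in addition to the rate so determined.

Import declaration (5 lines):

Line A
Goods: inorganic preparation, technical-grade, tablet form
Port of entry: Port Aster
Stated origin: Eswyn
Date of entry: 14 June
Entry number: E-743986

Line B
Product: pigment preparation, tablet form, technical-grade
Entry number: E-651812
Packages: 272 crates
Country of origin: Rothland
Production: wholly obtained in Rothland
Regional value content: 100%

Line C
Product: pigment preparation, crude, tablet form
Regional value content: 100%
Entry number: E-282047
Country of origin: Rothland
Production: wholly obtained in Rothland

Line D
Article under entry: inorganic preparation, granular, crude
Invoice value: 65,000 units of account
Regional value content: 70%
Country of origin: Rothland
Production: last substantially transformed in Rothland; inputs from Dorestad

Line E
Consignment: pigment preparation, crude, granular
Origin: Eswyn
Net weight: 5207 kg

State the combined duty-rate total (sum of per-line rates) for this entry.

142%

Line A: inorganic → 16.2; tablet form → 16.2.2; technical-grade → 16.2.2.2. Scheduled 37%. No special measure applies. → 37%.
Line B: pigment → 16.1; tablet form → 16.1.1; technical-grade → 16.1.1.1. Scheduled 10%. Rothland agreement on 16.1.4: 16.1.1.1 not covered; Rothland agreement on 16.1: wholly obtained → 16% available; preference 16% not lower than 10% → no reduction; anti-dumping (Rothland, 16.1): +22%; total 10% + 22% = 32%. → 32%.
Line C: pigment → 16.1; tablet form → 16.1.1; crude → 16.1.1.2. Scheduled 27%. Rothland agreement on 16.1.4: 16.1.1.2 not covered; Rothland agreement on 16.1: wholly obtained → 16% available; preferential 16%; anti-dumping (Rothland, 16.1): +22%; total 16% + 22% = 38%. → 38%.
Line D: inorganic → 16.2; granular → 16.2.1; crude → 16.2.1.2. Scheduled 4%. Rothland agreement on 16.1.4: 16.2.1.2 not covered; Rothland agreement on 16.1: 16.2.1.2 not covered. → 4%.
Line E: pigment → 16.1; granular → 16.1.2; crude → 16.1.2.2. Scheduled 31%. No special measure applies. → 31%.
Sum: 37% + 32% + 38% + 4% + 31% = 142%.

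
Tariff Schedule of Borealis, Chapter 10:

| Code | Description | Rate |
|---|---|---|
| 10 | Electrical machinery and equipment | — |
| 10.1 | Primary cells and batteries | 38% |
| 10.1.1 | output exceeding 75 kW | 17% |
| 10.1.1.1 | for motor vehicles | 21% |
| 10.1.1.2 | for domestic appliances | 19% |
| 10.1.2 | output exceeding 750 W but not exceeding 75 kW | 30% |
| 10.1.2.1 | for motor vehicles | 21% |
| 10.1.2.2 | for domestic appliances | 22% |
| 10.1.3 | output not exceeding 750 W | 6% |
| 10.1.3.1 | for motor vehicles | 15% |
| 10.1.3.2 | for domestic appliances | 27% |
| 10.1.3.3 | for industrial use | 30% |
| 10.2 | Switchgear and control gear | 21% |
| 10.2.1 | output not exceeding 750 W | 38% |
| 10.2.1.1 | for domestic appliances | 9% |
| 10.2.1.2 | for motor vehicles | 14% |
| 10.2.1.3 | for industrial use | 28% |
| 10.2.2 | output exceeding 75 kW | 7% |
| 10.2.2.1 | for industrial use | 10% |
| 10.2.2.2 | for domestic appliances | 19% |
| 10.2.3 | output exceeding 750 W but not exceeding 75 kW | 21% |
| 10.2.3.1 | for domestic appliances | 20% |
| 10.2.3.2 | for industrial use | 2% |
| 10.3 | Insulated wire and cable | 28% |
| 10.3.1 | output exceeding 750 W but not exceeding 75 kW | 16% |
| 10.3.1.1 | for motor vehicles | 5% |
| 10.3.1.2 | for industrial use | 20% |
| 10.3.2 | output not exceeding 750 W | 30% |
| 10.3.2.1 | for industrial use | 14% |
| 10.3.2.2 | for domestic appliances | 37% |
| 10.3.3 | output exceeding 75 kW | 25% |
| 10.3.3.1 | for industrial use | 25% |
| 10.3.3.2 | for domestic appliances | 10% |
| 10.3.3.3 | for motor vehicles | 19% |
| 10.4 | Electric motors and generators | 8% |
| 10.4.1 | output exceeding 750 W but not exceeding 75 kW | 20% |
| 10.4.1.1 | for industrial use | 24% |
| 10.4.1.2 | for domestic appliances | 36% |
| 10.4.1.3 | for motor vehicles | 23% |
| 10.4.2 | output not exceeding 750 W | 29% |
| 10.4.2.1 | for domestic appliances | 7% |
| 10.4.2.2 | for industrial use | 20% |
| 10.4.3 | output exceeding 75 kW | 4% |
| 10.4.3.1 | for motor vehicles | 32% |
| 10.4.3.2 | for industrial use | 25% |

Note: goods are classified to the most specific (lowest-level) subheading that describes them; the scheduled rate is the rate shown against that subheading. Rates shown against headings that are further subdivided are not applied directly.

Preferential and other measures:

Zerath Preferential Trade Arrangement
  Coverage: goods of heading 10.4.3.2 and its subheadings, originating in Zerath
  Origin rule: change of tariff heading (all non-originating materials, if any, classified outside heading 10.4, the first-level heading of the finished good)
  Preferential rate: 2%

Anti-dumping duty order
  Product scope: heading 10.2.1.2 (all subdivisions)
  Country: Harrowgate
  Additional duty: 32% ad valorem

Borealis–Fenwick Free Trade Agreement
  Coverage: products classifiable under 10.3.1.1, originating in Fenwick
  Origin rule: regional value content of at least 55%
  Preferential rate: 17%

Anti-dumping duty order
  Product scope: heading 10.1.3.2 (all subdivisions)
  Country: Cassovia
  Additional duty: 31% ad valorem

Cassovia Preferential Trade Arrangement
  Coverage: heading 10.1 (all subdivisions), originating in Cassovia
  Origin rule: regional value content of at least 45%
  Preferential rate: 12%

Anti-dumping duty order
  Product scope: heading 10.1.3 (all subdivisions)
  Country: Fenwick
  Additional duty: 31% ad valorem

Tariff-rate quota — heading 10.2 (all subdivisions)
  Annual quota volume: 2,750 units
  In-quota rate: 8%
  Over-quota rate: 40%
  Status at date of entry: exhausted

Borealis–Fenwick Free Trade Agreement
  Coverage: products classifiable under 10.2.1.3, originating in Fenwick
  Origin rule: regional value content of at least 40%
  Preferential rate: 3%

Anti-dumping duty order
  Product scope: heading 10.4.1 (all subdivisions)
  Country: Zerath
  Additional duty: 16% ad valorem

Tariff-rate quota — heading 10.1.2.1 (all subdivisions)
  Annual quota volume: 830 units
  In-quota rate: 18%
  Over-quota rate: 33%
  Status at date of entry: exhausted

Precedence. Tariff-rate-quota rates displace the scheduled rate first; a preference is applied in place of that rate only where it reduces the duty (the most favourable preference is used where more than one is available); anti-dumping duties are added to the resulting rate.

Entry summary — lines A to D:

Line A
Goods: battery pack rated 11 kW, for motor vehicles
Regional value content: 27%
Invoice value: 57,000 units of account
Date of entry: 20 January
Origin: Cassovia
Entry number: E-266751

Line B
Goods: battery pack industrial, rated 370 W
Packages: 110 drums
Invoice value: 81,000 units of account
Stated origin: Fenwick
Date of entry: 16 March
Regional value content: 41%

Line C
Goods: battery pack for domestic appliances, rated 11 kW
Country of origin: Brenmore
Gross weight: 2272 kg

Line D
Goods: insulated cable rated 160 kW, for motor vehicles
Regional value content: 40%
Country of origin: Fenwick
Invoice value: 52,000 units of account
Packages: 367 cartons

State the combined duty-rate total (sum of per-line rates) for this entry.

135%

Line A: battery pack → 10.1; rated 11 kW → 10.1.2; for motor vehicles → 10.1.2.1. Scheduled 21%. quota on 10.1.2.1 exhausted → over-quota 33%; Cassovia agreement on 10.1: RVC < 45%. → 33%.
Line B: battery pack → 10.1; rated 370 W → 10.1.3; industrial → 10.1.3.3. Scheduled 30%. Fenwick agreement on 10.3.1.1: 10.1.3.3 not covered; Fenwick agreement on 10.2.1.3: 10.1.3.3 not covered; anti-dumping (Fenwick, 10.1.3): +31%; total 30% + 31% = 61%. → 61%.
Line C: battery pack → 10.1; rated 11 kW → 10.1.2; for domestic appliances → 10.1.2.2. Scheduled 22%. No special measure applies. → 22%.
Line D: insulated cable → 10.3; rated 160 kW → 10.3.3; for motor vehicles → 10.3.3.3. Scheduled 19%. Fenwick agreement on 10.3.1.1: 10.3.3.3 not covered; Fenwick agreement on 10.2.1.3: 10.3.3.3 not covered. → 19%.
Sum: 33% + 61% + 22% + 19% = 135%.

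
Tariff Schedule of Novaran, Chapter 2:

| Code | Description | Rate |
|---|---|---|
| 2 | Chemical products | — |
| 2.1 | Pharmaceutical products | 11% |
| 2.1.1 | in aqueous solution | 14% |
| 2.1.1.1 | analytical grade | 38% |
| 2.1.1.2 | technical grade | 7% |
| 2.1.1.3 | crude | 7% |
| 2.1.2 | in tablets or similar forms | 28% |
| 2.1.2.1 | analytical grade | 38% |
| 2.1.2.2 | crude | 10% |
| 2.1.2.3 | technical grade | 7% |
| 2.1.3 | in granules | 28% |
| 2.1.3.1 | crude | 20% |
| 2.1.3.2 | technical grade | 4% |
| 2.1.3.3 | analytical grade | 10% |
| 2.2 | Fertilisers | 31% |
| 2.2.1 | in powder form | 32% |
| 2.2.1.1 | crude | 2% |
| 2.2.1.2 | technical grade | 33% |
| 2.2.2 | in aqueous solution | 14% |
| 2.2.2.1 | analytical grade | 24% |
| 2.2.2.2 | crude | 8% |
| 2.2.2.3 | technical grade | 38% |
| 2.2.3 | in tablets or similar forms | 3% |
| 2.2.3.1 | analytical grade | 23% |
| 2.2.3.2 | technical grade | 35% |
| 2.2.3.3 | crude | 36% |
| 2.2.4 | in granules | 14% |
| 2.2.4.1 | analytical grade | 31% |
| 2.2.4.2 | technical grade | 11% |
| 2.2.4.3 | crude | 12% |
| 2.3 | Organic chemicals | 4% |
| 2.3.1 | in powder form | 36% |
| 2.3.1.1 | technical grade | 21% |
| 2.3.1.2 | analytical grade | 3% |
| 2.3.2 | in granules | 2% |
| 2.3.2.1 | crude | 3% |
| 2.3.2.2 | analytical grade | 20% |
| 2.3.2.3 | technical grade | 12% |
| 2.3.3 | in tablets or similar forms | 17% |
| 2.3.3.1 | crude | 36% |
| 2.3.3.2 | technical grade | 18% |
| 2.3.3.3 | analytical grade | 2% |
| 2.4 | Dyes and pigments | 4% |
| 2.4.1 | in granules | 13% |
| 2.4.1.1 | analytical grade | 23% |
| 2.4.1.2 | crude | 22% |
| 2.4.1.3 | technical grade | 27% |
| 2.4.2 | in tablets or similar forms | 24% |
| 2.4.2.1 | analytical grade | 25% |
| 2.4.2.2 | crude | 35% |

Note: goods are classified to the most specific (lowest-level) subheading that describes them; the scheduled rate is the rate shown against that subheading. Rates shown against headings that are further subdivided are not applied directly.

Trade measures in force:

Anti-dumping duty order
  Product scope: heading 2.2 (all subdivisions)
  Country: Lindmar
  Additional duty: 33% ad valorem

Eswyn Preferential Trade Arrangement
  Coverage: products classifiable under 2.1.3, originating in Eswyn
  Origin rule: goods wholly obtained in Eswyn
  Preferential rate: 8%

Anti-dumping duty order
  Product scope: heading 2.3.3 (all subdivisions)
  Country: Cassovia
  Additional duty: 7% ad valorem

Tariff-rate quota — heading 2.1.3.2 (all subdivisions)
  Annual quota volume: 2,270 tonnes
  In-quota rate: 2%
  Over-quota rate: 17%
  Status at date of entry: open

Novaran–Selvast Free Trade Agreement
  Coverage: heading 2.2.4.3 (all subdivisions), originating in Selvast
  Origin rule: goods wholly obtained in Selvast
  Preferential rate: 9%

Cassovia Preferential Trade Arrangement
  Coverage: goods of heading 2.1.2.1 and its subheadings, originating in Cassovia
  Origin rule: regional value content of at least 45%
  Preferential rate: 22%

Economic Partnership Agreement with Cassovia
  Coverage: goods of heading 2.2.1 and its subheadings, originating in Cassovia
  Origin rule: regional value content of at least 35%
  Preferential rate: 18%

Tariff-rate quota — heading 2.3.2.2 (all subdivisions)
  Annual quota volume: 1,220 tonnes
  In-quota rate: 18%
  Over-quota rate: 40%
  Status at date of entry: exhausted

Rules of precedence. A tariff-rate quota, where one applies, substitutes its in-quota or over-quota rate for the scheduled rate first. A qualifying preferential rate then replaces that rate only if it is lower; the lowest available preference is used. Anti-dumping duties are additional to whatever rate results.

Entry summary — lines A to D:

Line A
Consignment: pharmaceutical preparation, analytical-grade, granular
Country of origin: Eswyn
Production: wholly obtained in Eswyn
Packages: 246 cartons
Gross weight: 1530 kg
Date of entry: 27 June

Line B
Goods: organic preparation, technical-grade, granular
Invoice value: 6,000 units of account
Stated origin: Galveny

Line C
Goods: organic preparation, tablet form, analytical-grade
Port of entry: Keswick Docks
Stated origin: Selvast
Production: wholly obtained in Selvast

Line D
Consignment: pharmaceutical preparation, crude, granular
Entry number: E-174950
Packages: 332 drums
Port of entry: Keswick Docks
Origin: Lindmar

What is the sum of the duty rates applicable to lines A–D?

42%

Line A: pharmaceutical → 2.1; granular → 2.1.3; analytical-grade → 2.1.3.3. Scheduled 10%. Eswyn agreement on 2.1.3: wholly obtained → 8% available; preferential 8%. → 8%.
Line B: organic → 2.3; granular → 2.3.2; technical-grade → 2.3.2.3. Scheduled 12%. No special measure applies. → 12%.
Line C: organic → 2.3; tablet form → 2.3.3; analytical-grade → 2.3.3.3. Scheduled 2%. Selvast agreement on 2.2.4.3: 2.3.3.3 not covered. → 2%.
Line D: pharmaceutical → 2.1; granular → 2.1.3; crude → 2.1.3.1. Scheduled 20%. No special measure applies. → 20%.
Sum: 8% + 12% + 2% + 20% = 42%.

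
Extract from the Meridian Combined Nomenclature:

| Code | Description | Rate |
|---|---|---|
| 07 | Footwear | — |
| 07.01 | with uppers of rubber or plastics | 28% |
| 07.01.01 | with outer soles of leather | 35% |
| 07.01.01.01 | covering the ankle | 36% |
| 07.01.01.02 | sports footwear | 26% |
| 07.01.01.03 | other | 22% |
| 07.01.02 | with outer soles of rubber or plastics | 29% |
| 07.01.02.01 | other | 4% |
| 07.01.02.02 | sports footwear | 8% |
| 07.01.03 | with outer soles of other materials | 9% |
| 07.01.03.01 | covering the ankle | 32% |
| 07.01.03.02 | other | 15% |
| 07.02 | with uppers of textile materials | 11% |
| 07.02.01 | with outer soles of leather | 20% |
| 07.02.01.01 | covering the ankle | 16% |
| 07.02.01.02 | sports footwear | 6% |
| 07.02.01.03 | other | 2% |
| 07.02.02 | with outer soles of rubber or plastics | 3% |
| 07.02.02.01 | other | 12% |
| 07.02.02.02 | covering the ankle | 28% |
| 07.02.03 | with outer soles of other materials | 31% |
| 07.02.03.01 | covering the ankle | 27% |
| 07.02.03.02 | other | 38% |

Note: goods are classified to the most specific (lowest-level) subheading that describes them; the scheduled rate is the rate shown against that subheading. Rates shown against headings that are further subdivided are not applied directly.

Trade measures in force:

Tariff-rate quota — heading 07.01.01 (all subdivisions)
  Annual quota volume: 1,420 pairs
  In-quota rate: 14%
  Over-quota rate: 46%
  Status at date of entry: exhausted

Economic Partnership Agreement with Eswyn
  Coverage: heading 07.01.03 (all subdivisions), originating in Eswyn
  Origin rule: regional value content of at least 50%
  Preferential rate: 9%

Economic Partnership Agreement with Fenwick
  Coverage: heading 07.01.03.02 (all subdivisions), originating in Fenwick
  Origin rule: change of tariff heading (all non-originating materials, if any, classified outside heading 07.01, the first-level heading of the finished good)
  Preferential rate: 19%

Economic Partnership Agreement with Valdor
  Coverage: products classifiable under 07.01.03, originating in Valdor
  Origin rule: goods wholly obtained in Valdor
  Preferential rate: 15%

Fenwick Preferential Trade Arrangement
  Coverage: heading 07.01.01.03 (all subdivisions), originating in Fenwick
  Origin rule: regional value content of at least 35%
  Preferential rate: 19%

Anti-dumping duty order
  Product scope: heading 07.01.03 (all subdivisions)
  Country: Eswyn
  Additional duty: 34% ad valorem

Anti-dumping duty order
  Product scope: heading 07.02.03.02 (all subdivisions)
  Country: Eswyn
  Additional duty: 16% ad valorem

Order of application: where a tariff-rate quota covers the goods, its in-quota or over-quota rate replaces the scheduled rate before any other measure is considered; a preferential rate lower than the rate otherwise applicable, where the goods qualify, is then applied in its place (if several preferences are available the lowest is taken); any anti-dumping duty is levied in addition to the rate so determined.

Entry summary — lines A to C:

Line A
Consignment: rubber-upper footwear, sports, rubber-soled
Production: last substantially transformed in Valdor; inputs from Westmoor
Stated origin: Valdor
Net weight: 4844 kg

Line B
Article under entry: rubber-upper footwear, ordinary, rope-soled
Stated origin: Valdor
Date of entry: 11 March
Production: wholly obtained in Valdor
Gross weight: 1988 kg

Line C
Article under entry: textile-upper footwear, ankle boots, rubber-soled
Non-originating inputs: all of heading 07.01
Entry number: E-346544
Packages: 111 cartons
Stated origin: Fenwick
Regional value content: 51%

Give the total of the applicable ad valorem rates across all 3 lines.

Line A: rubber-upper → 07.01; rubber-soled → 07.01.02; sports → 07.01.02.02. Scheduled 8%. Valdor agreement on 07.01.03: 07.01.02.02 not covered. → 8%.
Line B: rubber-upper → 07.01; rope-soled → 07.01.03; ordinary → 07.01.03.02. Scheduled 15%. Valdor agreement on 07.01.03: wholly obtained → 15% available; preference 15% not lower than 15% → no reduction. → 15%.
Line C: textile-upper → 07.02; rubber-soled → 07.02.02; ankle boots → 07.02.02.02. Scheduled 28%. Fenwick agreement on 07.01.03.02: 07.02.02.02 not covered; Fenwick agreement on 07.01.01.03: 07.02.02.02 not covered. → 28%.
Sum: 8% + 15% + 28% = 51%.

51%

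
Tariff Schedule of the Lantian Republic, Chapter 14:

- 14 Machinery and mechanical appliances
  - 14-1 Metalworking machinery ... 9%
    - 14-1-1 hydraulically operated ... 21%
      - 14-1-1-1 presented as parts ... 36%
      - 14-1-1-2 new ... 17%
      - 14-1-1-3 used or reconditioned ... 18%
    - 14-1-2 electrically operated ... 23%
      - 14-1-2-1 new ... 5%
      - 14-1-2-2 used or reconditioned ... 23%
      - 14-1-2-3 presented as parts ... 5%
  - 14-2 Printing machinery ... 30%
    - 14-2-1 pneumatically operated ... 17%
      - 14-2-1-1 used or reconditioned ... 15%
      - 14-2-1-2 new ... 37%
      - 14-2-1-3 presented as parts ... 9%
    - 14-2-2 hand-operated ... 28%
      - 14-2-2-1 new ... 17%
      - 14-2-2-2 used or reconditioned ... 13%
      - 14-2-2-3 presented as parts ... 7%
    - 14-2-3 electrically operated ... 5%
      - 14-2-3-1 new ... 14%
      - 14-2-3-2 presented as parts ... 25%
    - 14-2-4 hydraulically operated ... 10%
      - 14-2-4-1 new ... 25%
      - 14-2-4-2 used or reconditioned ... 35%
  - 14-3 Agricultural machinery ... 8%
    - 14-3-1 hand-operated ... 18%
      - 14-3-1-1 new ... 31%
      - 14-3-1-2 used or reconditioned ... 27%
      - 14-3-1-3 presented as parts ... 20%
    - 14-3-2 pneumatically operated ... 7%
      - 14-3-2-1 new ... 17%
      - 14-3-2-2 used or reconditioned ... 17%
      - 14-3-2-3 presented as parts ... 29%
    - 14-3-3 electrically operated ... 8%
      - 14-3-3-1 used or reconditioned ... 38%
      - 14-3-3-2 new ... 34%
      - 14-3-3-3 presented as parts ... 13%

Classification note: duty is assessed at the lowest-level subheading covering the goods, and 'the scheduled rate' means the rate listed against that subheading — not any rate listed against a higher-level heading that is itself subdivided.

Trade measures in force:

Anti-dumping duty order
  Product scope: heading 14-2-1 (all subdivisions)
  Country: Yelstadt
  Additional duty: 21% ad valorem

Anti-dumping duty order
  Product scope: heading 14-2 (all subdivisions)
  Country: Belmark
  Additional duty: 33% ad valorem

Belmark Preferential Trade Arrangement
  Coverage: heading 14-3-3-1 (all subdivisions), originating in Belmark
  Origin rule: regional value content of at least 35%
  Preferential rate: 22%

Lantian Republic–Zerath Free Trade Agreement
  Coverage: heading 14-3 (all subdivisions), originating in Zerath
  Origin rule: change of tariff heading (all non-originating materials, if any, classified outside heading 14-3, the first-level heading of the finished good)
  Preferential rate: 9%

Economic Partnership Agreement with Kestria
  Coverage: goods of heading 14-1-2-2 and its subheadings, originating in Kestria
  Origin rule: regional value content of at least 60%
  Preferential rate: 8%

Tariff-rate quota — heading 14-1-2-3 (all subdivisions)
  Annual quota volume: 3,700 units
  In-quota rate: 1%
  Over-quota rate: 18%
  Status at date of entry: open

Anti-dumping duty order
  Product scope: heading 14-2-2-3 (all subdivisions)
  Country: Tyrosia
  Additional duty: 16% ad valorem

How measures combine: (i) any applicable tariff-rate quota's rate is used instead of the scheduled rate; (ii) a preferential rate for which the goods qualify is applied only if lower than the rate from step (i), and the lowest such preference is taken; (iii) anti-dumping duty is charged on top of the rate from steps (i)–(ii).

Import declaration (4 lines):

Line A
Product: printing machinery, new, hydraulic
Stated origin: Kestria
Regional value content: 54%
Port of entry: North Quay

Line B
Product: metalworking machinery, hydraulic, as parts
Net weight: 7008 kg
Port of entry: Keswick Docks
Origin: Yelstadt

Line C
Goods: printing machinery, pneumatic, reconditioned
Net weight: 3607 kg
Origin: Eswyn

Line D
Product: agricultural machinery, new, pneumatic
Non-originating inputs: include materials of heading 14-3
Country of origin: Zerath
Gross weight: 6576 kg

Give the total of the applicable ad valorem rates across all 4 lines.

Line A: printing → 14-2; hydraulic → 14-2-4; new → 14-2-4-1. Scheduled 25%. Kestria agreement on 14-1-2-2: 14-2-4-1 not covered. → 25%.
Line B: metalworking → 14-1; hydraulic → 14-1-1; as parts → 14-1-1-1. Scheduled 36%. No special measure applies. → 36%.
Line C: printing → 14-2; pneumatic → 14-2-1; reconditioned → 14-2-1-1. Scheduled 15%. No special measure applies. → 15%.
Line D: agricultural → 14-3; pneumatic → 14-3-2; new → 14-3-2-1. Scheduled 17%. Zerath agreement on 14-3: CTH not met. → 17%.
Sum: 25% + 36% + 15% + 17% = 93%.

93%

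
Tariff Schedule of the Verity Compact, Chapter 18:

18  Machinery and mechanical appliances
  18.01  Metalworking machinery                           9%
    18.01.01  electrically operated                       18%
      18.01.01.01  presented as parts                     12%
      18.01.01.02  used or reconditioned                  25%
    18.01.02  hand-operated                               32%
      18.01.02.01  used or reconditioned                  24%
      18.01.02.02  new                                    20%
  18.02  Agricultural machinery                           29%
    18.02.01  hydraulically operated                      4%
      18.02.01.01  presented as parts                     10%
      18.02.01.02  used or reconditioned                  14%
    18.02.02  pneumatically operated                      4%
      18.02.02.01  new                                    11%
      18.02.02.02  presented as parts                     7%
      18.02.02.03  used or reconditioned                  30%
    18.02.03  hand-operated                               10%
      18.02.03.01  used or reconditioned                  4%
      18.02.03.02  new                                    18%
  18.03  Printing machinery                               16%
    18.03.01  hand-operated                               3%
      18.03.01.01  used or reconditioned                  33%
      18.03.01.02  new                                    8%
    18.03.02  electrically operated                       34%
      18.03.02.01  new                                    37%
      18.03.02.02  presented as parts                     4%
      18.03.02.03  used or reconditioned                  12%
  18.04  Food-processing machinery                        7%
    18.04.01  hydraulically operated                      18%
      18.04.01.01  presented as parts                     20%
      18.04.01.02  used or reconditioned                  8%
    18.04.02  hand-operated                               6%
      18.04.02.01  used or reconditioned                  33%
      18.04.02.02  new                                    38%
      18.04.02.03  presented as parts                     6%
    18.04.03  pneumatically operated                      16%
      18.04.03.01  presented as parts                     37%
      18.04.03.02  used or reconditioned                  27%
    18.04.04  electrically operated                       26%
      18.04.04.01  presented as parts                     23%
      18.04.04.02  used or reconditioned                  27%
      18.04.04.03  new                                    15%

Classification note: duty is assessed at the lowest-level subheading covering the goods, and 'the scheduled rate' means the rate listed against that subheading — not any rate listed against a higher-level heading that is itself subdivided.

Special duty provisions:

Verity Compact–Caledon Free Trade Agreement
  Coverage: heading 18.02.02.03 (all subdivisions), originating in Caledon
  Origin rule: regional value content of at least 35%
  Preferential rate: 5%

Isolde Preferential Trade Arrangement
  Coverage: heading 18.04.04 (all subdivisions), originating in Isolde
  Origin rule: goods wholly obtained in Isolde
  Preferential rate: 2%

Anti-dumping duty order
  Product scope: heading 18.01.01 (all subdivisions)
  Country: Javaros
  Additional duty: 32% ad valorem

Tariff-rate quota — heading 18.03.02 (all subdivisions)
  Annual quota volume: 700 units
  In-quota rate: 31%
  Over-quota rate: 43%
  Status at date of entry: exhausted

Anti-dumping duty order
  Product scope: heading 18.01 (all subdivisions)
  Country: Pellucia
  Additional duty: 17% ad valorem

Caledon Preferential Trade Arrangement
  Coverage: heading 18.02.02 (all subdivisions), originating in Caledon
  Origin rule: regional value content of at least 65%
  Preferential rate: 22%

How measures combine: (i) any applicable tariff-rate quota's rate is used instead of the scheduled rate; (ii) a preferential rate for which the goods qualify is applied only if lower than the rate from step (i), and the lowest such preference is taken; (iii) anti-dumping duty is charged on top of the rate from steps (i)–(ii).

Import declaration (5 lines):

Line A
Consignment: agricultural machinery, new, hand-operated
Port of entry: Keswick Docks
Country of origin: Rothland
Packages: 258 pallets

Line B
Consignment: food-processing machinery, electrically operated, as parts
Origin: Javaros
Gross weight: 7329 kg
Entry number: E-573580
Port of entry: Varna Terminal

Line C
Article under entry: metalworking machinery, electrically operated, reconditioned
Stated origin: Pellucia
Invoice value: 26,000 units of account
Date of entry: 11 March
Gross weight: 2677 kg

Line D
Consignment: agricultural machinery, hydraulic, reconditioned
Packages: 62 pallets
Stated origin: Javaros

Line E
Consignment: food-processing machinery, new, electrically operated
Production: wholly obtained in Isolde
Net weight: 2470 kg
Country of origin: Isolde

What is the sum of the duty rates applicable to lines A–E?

99%

Line A: agricultural → 18.02; hand-operated → 18.02.03; new → 18.02.03.02. Scheduled 18%. No special measure applies. → 18%.
Line B: food-processing → 18.04; electrically operated → 18.04.04; as parts → 18.04.04.01. Scheduled 23%. No special measure applies. → 23%.
Line C: metalworking → 18.01; electrically operated → 18.01.01; reconditioned → 18.01.01.02. Scheduled 25%. anti-dumping (Pellucia, 18.01): +17%; total 25% + 17% = 42%. → 42%.
Line D: agricultural → 18.02; hydraulic → 18.02.01; reconditioned → 18.02.01.02. Scheduled 14%. No special measure applies. → 14%.
Line E: food-processing → 18.04; electrically operated → 18.04.04; new → 18.04.04.03. Scheduled 15%. Isolde agreement on 18.04.04: wholly obtained → 2% available; preferential 2%. → 2%.
Sum: 18% + 23% + 42% + 14% + 2% = 99%.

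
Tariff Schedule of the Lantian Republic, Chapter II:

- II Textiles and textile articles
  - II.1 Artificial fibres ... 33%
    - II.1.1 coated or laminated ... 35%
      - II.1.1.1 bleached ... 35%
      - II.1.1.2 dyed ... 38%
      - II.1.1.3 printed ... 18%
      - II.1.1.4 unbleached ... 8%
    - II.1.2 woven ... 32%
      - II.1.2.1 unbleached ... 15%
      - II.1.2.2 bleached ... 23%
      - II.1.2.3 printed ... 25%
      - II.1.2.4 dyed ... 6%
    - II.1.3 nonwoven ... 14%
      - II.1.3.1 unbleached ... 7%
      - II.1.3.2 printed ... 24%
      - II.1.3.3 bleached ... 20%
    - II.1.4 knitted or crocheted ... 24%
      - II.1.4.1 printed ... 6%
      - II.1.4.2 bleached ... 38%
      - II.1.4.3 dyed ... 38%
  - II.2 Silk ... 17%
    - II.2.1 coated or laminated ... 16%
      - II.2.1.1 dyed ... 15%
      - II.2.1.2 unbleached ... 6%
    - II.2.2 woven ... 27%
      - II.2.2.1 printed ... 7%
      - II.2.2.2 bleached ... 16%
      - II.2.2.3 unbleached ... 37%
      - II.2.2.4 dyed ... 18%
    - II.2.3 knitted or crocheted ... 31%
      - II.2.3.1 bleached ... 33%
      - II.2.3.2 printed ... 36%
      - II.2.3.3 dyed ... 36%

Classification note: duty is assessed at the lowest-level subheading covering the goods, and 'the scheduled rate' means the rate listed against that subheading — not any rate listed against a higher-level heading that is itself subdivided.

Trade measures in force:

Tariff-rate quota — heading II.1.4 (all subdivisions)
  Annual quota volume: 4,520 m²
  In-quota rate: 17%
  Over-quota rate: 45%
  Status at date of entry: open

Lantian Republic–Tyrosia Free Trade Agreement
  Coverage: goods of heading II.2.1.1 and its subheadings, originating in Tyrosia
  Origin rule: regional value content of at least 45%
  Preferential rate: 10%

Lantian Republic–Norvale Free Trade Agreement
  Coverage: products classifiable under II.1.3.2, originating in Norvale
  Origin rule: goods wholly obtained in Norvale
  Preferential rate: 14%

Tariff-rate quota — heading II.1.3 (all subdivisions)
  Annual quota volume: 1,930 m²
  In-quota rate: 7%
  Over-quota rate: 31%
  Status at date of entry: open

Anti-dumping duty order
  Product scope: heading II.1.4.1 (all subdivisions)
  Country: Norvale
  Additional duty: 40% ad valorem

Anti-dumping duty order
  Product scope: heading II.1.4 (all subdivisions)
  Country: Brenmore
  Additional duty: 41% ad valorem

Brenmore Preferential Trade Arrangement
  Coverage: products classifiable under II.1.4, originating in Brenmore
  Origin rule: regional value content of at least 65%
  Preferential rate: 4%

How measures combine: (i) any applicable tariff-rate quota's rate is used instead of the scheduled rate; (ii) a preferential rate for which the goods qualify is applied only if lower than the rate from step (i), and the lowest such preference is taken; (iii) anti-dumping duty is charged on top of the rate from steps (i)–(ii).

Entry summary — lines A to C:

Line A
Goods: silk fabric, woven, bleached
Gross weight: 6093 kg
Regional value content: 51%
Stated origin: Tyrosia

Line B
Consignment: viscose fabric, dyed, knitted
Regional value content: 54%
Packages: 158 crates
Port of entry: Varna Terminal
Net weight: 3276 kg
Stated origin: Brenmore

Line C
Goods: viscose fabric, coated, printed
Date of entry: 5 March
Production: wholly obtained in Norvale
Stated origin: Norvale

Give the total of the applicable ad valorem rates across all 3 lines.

Line A: silk → II.2; woven → II.2.2; bleached → II.2.2.2. Scheduled 16%. Tyrosia agreement on II.2.1.1: II.2.2.2 not covered. → 16%.
Line B: viscose → II.1; knitted → II.1.4; dyed → II.1.4.3. Scheduled 38%. quota on II.1.4 open → in-quota 17%; Brenmore agreement on II.1.4: RVC < 65%; anti-dumping (Brenmore, II.1.4): +41%; total 17% + 41% = 58%. → 58%.
Line C: viscose → II.1; coated → II.1.1; printed → II.1.1.3. Scheduled 18%. Norvale agreement on II.1.3.2: II.1.1.3 not covered. → 18%.
Sum: 16% + 58% + 18% = 92%.

92%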